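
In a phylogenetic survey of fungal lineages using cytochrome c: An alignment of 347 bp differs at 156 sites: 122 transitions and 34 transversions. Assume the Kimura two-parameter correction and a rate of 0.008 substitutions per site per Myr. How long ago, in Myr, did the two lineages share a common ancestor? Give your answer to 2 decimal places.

P = 122/347 ≈ 0.351585 and Q = 34/347 ≈ 0.097983.
Under the Kimura two-parameter model, d = −½ ln(1 − 2P − Q) − ¼ ln(1 − 2Q).
1 − 2P − Q = 0.198847, giving −½ ln(0.198847) = 0.807610.
1 − 2Q = 0.804034, giving −¼ ln(0.804034) = 0.054528.
d = 0.807610 + 0.054528 = 0.862138.
Under a molecular clock d = 2μt, so t = d/(2μ) = 0.862138 / (2 × 0.008) = 53.88 Myr.

53.88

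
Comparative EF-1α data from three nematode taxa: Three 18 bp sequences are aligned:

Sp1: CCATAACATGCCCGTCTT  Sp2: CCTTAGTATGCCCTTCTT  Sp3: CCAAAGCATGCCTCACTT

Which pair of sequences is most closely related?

Sp1–Sp2: 4/18 differ, p = 0.222, d = 0.264.
Sp1–Sp3: 5/18 differ, p = 0.278, d = 0.347.
Sp2–Sp3: 6/18 differ, p = 0.333, d = 0.441.
The smallest distance is between Sp1 and Sp2.

Sp1 and Sp2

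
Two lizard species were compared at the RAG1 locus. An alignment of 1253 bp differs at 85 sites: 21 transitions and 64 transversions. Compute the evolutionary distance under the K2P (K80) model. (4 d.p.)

P = 21/1253 ≈ 0.01676 and Q = 64/1253 ≈ 0.051077.
Under the Kimura two-parameter model, d = −½ ln(1 − 2P − Q) − ¼ ln(1 − 2Q).
1 − 2P − Q = 0.915403, giving −½ ln(0.915403) = 0.044195.
1 − 2Q = 0.897846, giving −¼ ln(0.897846) = 0.026939.
d = 0.044195 + 0.026939 = 0.071134.

0.0711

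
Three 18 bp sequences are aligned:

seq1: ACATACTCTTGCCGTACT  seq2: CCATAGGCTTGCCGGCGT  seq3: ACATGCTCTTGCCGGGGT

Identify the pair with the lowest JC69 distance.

seq1 and seq3

seq1–seq2: 6/18 differ, p = 0.333, d = 0.441.
seq1–seq3: 4/18 differ, p = 0.222, d = 0.264.
seq2–seq3: 5/18 differ, p = 0.278, d = 0.347.
The smallest distance is between seq1 and seq3.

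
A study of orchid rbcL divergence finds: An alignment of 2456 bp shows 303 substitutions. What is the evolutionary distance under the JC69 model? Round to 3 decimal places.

0.135

p = 303/2456 ≈ 0.123371.
d = −(3/4) ln(1 − 4p/3) = −0.75 ln(1 − 0.164495) = −0.75 ln(0.835505)
  = −0.75 × (-0.179719) = 0.134789 substitutions/site.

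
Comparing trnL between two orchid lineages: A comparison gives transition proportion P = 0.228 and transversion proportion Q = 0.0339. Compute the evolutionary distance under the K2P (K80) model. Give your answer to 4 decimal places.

0.3541

Under the Kimura two-parameter model, d = −½ ln(1 − 2P − Q) − ¼ ln(1 − 2Q).
1 − 2P − Q = 0.5101, giving −½ ln(0.5101) = 0.336574.
1 − 2Q = 0.9322, giving −¼ ln(0.9322) = 0.017552.
d = 0.336574 + 0.017552 = 0.354126.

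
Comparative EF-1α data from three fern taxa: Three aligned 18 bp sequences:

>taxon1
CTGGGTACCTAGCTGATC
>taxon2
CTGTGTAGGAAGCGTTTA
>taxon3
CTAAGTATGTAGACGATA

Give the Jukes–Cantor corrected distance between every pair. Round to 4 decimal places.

d(taxon1,taxon2) = 0.6735, d(taxon1,taxon3) = 0.5482, d(taxon2,taxon3) = 0.6735

taxon1–taxon2: 8/18 sites differ → p ≈ 0.444444, d = −0.75 ln(1 − 0.592592) = 0.673455 ≈ 0.6735.
taxon1–taxon3: 7/18 sites differ → p ≈ 0.388889, d = −0.75 ln(1 − 0.518519) = 0.548166 ≈ 0.5482.
taxon2–taxon3: 8/18 sites differ → p ≈ 0.444444, d = −0.75 ln(1 − 0.592592) = 0.673455 ≈ 0.6735.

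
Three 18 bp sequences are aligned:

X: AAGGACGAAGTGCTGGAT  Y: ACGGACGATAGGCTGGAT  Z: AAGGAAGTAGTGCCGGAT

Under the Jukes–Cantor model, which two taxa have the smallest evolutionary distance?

X–Y: 4/18 differ, p = 0.222, d = 0.264.
X–Z: 3/18 differ, p = 0.167, d = 0.188.
Y–Z: 7/18 differ, p = 0.389, d = 0.548.
The smallest distance is between X and Z.

X and Z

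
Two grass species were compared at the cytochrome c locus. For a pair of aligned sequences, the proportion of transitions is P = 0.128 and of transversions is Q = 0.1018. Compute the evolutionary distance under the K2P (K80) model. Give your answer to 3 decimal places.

0.278

Under the Kimura two-parameter model, d = −½ ln(1 − 2P − Q) − ¼ ln(1 − 2Q).
1 − 2P − Q = 0.6422, giving −½ ln(0.6422) = 0.221428.
1 − 2Q = 0.7964, giving −¼ ln(0.7964) = 0.056913.
d = 0.221428 + 0.056913 = 0.278341.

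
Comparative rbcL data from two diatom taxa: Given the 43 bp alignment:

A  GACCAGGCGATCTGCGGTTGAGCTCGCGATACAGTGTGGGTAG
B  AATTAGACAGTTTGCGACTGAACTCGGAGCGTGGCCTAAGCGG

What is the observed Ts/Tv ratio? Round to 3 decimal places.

10.500

Transitions are A↔G and C↔T; transversions are all other mismatches.
Transitions: 21. Transversions: 2.
R = 21/2 = 10.500.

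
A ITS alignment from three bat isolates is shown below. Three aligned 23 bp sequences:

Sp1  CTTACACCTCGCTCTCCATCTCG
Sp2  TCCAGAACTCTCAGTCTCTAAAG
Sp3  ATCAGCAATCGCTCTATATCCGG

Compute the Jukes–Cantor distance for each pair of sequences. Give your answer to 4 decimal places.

d(Sp1,Sp2) = 1.0507, d(Sp1,Sp3) = 0.6501, d(Sp2,Sp3) = 0.8922

Sp1–Sp2: 13/23 sites differ → p ≈ 0.565217, d = −0.75 ln(1 − 0.753623) = 1.050669 ≈ 1.0507.
Sp1–Sp3: 10/23 sites differ → p ≈ 0.434783, d = −0.75 ln(1 − 0.579711) = 0.650110 ≈ 0.6501.
Sp2–Sp3: 12/23 sites differ → p ≈ 0.521739, d = −0.75 ln(1 − 0.695652) = 0.892188 ≈ 0.8922.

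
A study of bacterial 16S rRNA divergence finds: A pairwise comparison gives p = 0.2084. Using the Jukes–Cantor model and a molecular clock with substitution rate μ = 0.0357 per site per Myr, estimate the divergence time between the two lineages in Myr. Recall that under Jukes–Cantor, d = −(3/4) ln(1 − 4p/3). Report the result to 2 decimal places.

d = −(3/4) ln(1 − 4p/3) = −0.75 ln(1 − 0.277867) = −0.75 ln(0.722133)
  = −0.75 × (-0.325546) = 0.244160 substitutions/site.
Under a molecular clock d = 2μt, so t = d/(2μ) = 0.244160 / (2 × 0.0357) = 3.42 Myr.

3.42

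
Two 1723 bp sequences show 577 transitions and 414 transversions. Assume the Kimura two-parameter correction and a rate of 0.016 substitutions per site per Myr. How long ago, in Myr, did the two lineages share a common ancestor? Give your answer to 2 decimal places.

42.75

P = 577/1723 ≈ 0.334881 and Q = 414/1723 ≈ 0.240279.
Under the Kimura two-parameter model, d = −½ ln(1 − 2P − Q) − ¼ ln(1 − 2Q).
1 − 2P − Q = 0.089959, giving −½ ln(0.089959) = 1.204201.
1 − 2Q = 0.519442, giving −¼ ln(0.519442) = 0.163750.
d = 1.204201 + 0.163750 = 1.367951.
Under a molecular clock d = 2μt, so t = d/(2μ) = 1.367951 / (2 × 0.016) = 42.75 Myr.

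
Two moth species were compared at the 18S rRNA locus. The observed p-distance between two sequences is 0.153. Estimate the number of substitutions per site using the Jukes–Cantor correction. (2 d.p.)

d = −(3/4) ln(1 − 4p/3) = −0.75 ln(1 − 0.204) = −0.75 ln(0.796)
  = −0.75 × (-0.228156) = 0.171117 substitutions/site.

0.17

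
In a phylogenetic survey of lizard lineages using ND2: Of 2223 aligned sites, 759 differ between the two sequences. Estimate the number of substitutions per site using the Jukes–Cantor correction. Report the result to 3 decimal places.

0.456

p = 759/2223 ≈ 0.34143.
d = −(3/4) ln(1 − 4p/3) = −0.75 ln(1 − 0.45524) = −0.75 ln(0.54476)
  = −0.75 × (-0.607410) = 0.455558 substitutions/site.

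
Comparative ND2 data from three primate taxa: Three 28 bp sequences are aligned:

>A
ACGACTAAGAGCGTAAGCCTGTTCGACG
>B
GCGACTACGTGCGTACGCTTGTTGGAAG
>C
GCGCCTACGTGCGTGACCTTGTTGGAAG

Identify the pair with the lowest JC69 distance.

A–B: 7/28 differ, p = 0.250, d = 0.304.
A–C: 9/28 differ, p = 0.321, d = 0.420.
B–C: 4/28 differ, p = 0.143, d = 0.158.
The smallest distance is between B and C.

B and C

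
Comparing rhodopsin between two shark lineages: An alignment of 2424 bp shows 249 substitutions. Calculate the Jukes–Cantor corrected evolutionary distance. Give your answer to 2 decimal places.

0.11

p = 249/2424 ≈ 0.102723.
d = −(3/4) ln(1 − 4p/3) = −0.75 ln(1 − 0.136964) = −0.75 ln(0.863036)
  = −0.75 × (-0.147299) = 0.110474 substitutions/site.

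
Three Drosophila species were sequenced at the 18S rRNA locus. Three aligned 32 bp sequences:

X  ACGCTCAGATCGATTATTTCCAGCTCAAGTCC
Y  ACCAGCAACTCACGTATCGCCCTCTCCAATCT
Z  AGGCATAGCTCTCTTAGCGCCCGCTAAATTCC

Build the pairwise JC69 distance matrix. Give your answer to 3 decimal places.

X–Y: 15/32 sites differ → p = 0.46875, d = −0.75 ln(1 − 0.625) = 0.735622 ≈ 0.736.
X–Z: 12/32 sites differ → p = 0.375, d = −0.75 ln(1 − 0.5) = 0.519860 ≈ 0.520.
Y–Z: 14/32 sites differ → p = 0.4375, d = −0.75 ln(1 − 0.583333) = 0.656601 ≈ 0.657.

d(X,Y) = 0.736, d(X,Z) = 0.520, d(Y,Z) = 0.657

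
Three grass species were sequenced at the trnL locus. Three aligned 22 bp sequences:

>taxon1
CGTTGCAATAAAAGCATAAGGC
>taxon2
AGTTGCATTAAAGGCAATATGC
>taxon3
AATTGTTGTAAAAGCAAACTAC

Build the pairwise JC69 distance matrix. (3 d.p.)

taxon1–taxon2: 6/22 sites differ → p ≈ 0.272727, d = −0.75 ln(1 − 0.363636) = 0.338988 ≈ 0.339.
taxon1–taxon3: 9/22 sites differ → p ≈ 0.409091, d = −0.75 ln(1 − 0.545455) = 0.591344 ≈ 0.591.
taxon2–taxon3: 8/22 sites differ → p ≈ 0.363636, d = −0.75 ln(1 − 0.484848) = 0.497470 ≈ 0.497.

d(taxon1,taxon2) = 0.339, d(taxon1,taxon3) = 0.591, d(taxon2,taxon3) = 0.497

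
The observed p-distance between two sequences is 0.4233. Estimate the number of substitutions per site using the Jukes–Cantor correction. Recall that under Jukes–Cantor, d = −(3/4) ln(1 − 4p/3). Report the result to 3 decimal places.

d = −(3/4) ln(1 − 4p/3) = −0.75 ln(1 − 0.5644) = −0.75 ln(0.4356)
  = −0.75 × (-0.831031) = 0.623273 substitutions/site.

0.623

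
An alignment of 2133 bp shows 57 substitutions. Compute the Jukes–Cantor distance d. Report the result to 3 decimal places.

p = 57/2133 ≈ 0.026723.
d = −(3/4) ln(1 − 4p/3) = −0.75 ln(1 − 0.035631) = −0.75 ln(0.964369)
  = −0.75 × (-0.036281) = 0.027211 substitutions/site.

0.027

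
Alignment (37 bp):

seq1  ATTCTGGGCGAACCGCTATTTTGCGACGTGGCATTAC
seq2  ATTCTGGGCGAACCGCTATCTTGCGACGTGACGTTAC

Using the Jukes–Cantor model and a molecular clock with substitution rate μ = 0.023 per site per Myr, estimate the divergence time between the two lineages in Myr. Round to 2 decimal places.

The sequences differ at 3 of 37 sites (20, 31, 33), so p = 3/37 ≈ 0.081081.
d = −(3/4) ln(1 − 4p/3) = −0.75 ln(1 − 0.108108) = −0.75 ln(0.891892)
  = −0.75 × (-0.114410) = 0.085808 substitutions/site.
Under a molecular clock d = 2μt, so t = d/(2μ) = 0.085808 / (2 × 0.023) = 1.87 Myr.

1.87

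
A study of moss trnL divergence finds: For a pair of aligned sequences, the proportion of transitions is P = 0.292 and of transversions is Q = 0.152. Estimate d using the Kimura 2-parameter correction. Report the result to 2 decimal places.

0.76

Under the Kimura two-parameter model, d = −½ ln(1 − 2P − Q) − ¼ ln(1 − 2Q).
1 − 2P − Q = 0.264, giving −½ ln(0.264) = 0.665903.
1 − 2Q = 0.696, giving −¼ ln(0.696) = 0.090601.
d = 0.665903 + 0.090601 = 0.756504.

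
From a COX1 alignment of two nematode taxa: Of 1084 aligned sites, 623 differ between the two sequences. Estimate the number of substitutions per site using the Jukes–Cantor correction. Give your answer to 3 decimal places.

1.090

p = 623/1084 ≈ 0.574723.
d = −(3/4) ln(1 − 4p/3) = −0.75 ln(1 − 0.766297) = −0.75 ln(0.233703)
  = −0.75 × (-1.453704) = 1.090278 substitutions/site.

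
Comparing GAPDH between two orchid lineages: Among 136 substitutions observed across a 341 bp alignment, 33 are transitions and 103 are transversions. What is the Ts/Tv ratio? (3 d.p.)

R = 33/103 = 0.320388… ≈ 0.320 (to 3 d.p.).

0.320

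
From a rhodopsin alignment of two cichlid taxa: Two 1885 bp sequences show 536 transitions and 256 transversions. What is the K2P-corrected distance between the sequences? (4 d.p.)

0.6888

P = 536/1885 ≈ 0.28435 and Q = 256/1885 ≈ 0.135809.
Under the Kimura two-parameter model, d = −½ ln(1 − 2P − Q) − ¼ ln(1 − 2Q).
1 − 2P − Q = 0.295491, giving −½ ln(0.295491) = 0.609558.
1 − 2Q = 0.728382, giving −¼ ln(0.728382) = 0.079232.
d = 0.609558 + 0.079232 = 0.688790.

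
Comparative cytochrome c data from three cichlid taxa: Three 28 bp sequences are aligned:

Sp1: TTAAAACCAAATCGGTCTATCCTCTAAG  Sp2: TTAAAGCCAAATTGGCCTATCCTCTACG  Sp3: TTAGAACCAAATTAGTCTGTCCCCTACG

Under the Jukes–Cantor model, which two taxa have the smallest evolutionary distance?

Sp1 and Sp2

Sp1–Sp2: 4/28 differ, p = 0.143, d = 0.158.
Sp1–Sp3: 6/28 differ, p = 0.214, d = 0.252.
Sp2–Sp3: 6/28 differ, p = 0.214, d = 0.252.
The smallest distance is between Sp1 and Sp2.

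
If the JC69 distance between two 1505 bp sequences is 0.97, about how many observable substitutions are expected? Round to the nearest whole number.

819

Invert JC69: p = (3/4)(1 − e^(−4d/3)) = 0.75 × (1 − e^(-1.293333)) = 0.75 × (1 − 0.274355) = 0.544234.
Expected differing sites = pL ≈ 0.544234 × 1505 = 819.07217 ≈ 819.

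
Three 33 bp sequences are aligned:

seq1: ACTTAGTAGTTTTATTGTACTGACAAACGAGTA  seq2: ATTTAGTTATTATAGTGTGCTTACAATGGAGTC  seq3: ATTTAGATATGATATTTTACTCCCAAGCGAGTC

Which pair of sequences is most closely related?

seq2 and seq3

seq1–seq2: 10/33 differ, p = 0.303, d = 0.388.
seq1–seq3: 11/33 differ, p = 0.333, d = 0.441.
seq2–seq3: 9/33 differ, p = 0.273, d = 0.339.
The smallest distance is between seq2 and seq3.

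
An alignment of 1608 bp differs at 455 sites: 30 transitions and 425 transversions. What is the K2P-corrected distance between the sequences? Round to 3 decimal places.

P = 30/1608 ≈ 0.018657 and Q = 425/1608 ≈ 0.264303.
Under the Kimura two-parameter model, d = −½ ln(1 − 2P − Q) − ¼ ln(1 − 2Q).
1 − 2P − Q = 0.698383, giving −½ ln(0.698383) = 0.179494.
1 − 2Q = 0.471394, giving −¼ ln(0.471394) = 0.188015.
d = 0.179494 + 0.188015 = 0.367509.

0.368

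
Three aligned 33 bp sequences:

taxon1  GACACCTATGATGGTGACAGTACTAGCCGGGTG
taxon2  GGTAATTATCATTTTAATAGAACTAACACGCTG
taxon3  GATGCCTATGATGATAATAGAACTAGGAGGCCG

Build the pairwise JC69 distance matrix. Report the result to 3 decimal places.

d(taxon1,taxon2) = 0.625, d(taxon1,taxon3) = 0.388, d(taxon2,taxon3) = 0.441

taxon1–taxon2: 14/33 sites differ → p ≈ 0.424242, d = −0.75 ln(1 − 0.565656) = 0.625439 ≈ 0.625.
taxon1–taxon3: 10/33 sites differ → p ≈ 0.30303, d = −0.75 ln(1 − 0.40404) = 0.388186 ≈ 0.388.
taxon2–taxon3: 11/33 sites differ → p ≈ 0.333333, d = −0.75 ln(1 − 0.444444) = 0.440839 ≈ 0.441.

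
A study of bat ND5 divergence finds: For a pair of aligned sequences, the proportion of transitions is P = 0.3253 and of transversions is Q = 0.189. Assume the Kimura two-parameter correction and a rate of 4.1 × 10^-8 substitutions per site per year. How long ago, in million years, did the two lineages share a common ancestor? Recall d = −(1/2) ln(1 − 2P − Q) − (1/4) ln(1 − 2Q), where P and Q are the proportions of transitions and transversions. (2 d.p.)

Under the Kimura two-parameter model, d = −½ ln(1 − 2P − Q) − ¼ ln(1 − 2Q).
1 − 2P − Q = 0.1604, giving −½ ln(0.1604) = 0.915042.
1 − 2Q = 0.622, giving −¼ ln(0.622) = 0.118704.
d = 0.915042 + 0.118704 = 1.033746.
Under a molecular clock d = 2μt, so t = d/(2μ) = 1.033746 / (2 × 4.1 × 10^-8) = 12.61 million years.

12.61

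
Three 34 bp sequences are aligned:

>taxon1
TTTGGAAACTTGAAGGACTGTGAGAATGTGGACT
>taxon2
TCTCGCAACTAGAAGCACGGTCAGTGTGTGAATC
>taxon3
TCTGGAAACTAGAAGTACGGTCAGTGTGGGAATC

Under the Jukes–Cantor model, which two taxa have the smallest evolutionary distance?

taxon2 and taxon3

taxon1–taxon2: 12/34 differ, p = 0.353, d = 0.477.
taxon1–taxon3: 11/34 differ, p = 0.324, d = 0.423.
taxon2–taxon3: 4/34 differ, p = 0.118, d = 0.128.
The smallest distance is between taxon2 and taxon3.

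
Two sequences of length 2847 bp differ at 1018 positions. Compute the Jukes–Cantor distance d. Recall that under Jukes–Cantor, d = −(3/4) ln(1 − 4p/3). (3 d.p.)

0.486

p = 1018/2847 ≈ 0.357569.
d = −(3/4) ln(1 − 4p/3) = −0.75 ln(1 − 0.476759) = −0.75 ln(0.523241)
  = −0.75 × (-0.647713) = 0.485785 substitutions/site.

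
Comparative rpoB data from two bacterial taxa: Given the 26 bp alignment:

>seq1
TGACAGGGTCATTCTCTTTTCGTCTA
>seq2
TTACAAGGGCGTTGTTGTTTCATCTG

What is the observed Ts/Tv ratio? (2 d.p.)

1.25

Transitions are A↔G and C↔T; transversions are all other mismatches.
Transitions: 5. Transversions: 4.
R = 5/4 = 1.25.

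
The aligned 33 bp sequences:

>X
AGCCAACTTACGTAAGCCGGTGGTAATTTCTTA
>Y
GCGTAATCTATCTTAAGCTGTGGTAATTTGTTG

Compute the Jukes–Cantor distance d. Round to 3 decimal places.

The sequences differ at 14 of 33 sites, so p = 14/33 ≈ 0.424242.
d = −(3/4) ln(1 − 4p/3) = −0.75 ln(1 − 0.565656) = −0.75 ln(0.434344)
  = −0.75 × (-0.833918) = 0.625439 substitutions/site.

0.625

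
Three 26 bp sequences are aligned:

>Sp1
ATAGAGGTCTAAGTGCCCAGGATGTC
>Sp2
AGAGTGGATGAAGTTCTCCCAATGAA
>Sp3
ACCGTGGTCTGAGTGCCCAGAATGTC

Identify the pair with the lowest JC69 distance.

Sp1–Sp2: 12/26 differ, p = 0.462, d = 0.717.
Sp1–Sp3: 5/26 differ, p = 0.192, d = 0.222.
Sp2–Sp3: 12/26 differ, p = 0.462, d = 0.717.
The smallest distance is between Sp1 and Sp3.

Sp1 and Sp3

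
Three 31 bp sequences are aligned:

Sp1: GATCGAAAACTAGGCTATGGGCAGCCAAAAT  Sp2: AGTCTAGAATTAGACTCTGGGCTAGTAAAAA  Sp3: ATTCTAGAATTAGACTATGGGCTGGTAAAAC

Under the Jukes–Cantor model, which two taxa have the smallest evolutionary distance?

Sp1–Sp2: 12/31 differ, p = 0.387, d = 0.544.
Sp1–Sp3: 10/31 differ, p = 0.323, d = 0.422.
Sp2–Sp3: 4/31 differ, p = 0.129, d = 0.142.
The smallest distance is between Sp2 and Sp3.

Sp2 and Sp3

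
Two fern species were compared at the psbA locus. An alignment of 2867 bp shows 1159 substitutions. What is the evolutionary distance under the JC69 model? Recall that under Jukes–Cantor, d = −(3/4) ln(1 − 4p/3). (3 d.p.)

p = 1159/2867 ≈ 0.404255.
d = −(3/4) ln(1 − 4p/3) = −0.75 ln(1 − 0.539007) = −0.75 ln(0.460993)
  = −0.75 × (-0.774372) = 0.580779 substitutions/site.

0.581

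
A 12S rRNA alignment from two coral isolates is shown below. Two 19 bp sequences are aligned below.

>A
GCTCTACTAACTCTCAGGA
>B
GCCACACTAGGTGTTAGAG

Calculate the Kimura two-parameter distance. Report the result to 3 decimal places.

0.874

Of 19 sites, 6 differences are transitions and 3 are transversions, so P = 6/19 ≈ 0.315789 and Q = 3/19 ≈ 0.157895.
Under the Kimura two-parameter model, d = −½ ln(1 − 2P − Q) − ¼ ln(1 − 2Q).
1 − 2P − Q = 0.210527, giving −½ ln(0.210527) = 0.779071.
1 − 2Q = 0.68421, giving −¼ ln(0.68421) = 0.094873.
d = 0.779071 + 0.094873 = 0.873944.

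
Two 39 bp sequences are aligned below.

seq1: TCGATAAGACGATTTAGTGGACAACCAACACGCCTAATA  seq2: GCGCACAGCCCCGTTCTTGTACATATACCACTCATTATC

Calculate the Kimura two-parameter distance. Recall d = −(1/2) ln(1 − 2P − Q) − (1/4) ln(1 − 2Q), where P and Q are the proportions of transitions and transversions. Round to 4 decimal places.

1.0008

Of 39 sites, 1 differences are transitions and 18 are transversions, so P = 1/39 ≈ 0.025641 and Q = 18/39 ≈ 0.461538.
Under the Kimura two-parameter model, d = −½ ln(1 − 2P − Q) − ¼ ln(1 − 2Q).
1 − 2P − Q = 0.48718, giving −½ ln(0.48718) = 0.359561.
1 − 2Q = 0.076924, giving −¼ ln(0.076924) = 0.641234.
d = 0.359561 + 0.641234 = 1.000795.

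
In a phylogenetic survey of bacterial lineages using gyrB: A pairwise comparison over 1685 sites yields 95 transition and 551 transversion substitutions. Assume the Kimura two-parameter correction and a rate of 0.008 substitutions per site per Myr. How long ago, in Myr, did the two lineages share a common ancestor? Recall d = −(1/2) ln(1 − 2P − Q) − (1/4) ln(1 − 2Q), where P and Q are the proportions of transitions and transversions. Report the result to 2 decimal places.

34.69

P = 95/1685 ≈ 0.05638 and Q = 551/1685 ≈ 0.327003.
Under the Kimura two-parameter model, d = −½ ln(1 − 2P − Q) − ¼ ln(1 − 2Q).
1 − 2P − Q = 0.560237, giving −½ ln(0.560237) = 0.289698.
1 − 2Q = 0.345994, giving −¼ ln(0.345994) = 0.265333.
d = 0.289698 + 0.265333 = 0.555031.
Under a molecular clock d = 2μt, so t = d/(2μ) = 0.555031 / (2 × 0.008) = 34.69 Myr.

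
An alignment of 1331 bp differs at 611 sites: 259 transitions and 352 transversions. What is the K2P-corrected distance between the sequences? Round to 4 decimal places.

0.7183

P = 259/1331 ≈ 0.194591 and Q = 352/1331 ≈ 0.264463.
Under the Kimura two-parameter model, d = −½ ln(1 − 2P − Q) − ¼ ln(1 − 2Q).
1 − 2P − Q = 0.346355, giving −½ ln(0.346355) = 0.530146.
1 − 2Q = 0.471074, giving −¼ ln(0.471074) = 0.188185.
d = 0.530146 + 0.188185 = 0.718331.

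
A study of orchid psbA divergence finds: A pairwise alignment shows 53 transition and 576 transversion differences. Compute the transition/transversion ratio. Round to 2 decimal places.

R = 53/576 = 0.092013… ≈ 0.09 (to 2 d.p.).

0.09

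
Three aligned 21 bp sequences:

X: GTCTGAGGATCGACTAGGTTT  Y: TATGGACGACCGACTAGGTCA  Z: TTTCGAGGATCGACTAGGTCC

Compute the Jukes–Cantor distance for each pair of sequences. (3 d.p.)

X–Y: 8/21 sites differ → p ≈ 0.380952, d = −0.75 ln(1 − 0.507936) = 0.531860 ≈ 0.532.
X–Z: 5/21 sites differ → p ≈ 0.238095, d = −0.75 ln(1 − 0.31746) = 0.286451 ≈ 0.286.
Y–Z: 5/21 sites differ → p ≈ 0.238095, d = −0.75 ln(1 − 0.31746) = 0.286451 ≈ 0.286.

d(X,Y) = 0.532, d(X,Z) = 0.286, d(Y,Z) = 0.286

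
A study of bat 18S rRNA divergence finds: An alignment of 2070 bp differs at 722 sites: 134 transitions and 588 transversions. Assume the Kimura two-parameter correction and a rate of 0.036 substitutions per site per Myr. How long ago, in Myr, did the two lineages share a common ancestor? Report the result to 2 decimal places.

P = 134/2070 ≈ 0.064734 and Q = 588/2070 ≈ 0.284058.
Under the Kimura two-parameter model, d = −½ ln(1 − 2P − Q) − ¼ ln(1 − 2Q).
1 − 2P − Q = 0.586474, giving −½ ln(0.586474) = 0.266813.
1 − 2Q = 0.431884, giving −¼ ln(0.431884) = 0.209900.
d = 0.266813 + 0.209900 = 0.476713.
Under a molecular clock d = 2μt, so t = d/(2μ) = 0.476713 / (2 × 0.036) = 6.62 Myr.

6.62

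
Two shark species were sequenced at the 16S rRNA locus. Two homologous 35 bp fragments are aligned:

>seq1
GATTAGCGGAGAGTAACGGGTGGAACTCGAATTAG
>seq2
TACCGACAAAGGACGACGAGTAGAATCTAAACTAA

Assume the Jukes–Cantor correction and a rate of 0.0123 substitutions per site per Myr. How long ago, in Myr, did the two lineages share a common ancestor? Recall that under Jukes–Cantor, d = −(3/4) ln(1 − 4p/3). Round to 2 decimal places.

The sequences differ at 19 of 35 sites, so p = 19/35 ≈ 0.542857.
d = −(3/4) ln(1 − 4p/3) = −0.75 ln(1 − 0.723809) = −0.75 ln(0.276191)
  = −0.75 × (-1.286663) = 0.964997 substitutions/site.
Under a molecular clock d = 2μt, so t = d/(2μ) = 0.964997 / (2 × 0.0123) = 39.23 Myr.

39.23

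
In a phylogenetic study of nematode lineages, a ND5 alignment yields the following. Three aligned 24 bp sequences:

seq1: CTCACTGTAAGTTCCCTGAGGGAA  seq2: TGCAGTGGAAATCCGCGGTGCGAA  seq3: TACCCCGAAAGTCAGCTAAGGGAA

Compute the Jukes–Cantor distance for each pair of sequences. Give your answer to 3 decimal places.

d(seq1,seq2) = 0.608, d(seq1,seq3) = 0.520, d(seq2,seq3) = 0.708

seq1–seq2: 10/24 sites differ → p ≈ 0.416667, d = −0.75 ln(1 − 0.555556) = 0.608198 ≈ 0.608.
seq1–seq3: 9/24 sites differ → p = 0.375, d = −0.75 ln(1 − 0.5) = 0.519860 ≈ 0.520.
seq2–seq3: 11/24 sites differ → p ≈ 0.458333, d = −0.75 ln(1 − 0.611111) = 0.708346 ≈ 0.708.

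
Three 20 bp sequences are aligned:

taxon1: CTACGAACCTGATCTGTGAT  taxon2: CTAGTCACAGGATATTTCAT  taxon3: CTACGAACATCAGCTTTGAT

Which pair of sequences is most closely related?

taxon1–taxon2: 8/20 differ, p = 0.400, d = 0.572.
taxon1–taxon3: 4/20 differ, p = 0.200, d = 0.233.
taxon2–taxon3: 8/20 differ, p = 0.400, d = 0.572.
The smallest distance is between taxon1 and taxon3.

taxon1 and taxon3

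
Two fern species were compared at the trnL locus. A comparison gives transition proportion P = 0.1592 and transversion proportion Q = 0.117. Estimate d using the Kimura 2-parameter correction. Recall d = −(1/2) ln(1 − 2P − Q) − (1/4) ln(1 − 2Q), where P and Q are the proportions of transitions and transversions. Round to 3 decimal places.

Under the Kimura two-parameter model, d = −½ ln(1 − 2P − Q) − ¼ ln(1 − 2Q).
1 − 2P − Q = 0.5646, giving −½ ln(0.5646) = 0.285819.
1 − 2Q = 0.766, giving −¼ ln(0.766) = 0.066643.
d = 0.285819 + 0.066643 = 0.352462.

0.352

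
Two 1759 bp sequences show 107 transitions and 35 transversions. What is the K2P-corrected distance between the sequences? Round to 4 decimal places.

P = 107/1759 ≈ 0.06083 and Q = 35/1759 ≈ 0.019898.
Under the Kimura two-parameter model, d = −½ ln(1 − 2P − Q) − ¼ ln(1 − 2Q).
1 − 2P − Q = 0.858442, giving −½ ln(0.858442) = 0.076318.
1 − 2Q = 0.960204, giving −¼ ln(0.960204) = 0.010152.
d = 0.076318 + 0.010152 = 0.086470.

0.0865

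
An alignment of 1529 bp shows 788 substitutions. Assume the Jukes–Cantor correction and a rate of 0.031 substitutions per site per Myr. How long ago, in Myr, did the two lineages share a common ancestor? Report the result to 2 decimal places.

14.06

p = 788/1529 ≈ 0.51537.
d = −(3/4) ln(1 − 4p/3) = −0.75 ln(1 − 0.68716) = −0.75 ln(0.31284)
  = −0.75 × (-1.162063) = 0.871547 substitutions/site.
Under a molecular clock d = 2μt, so t = d/(2μ) = 0.871547 / (2 × 0.031) = 14.06 Myr.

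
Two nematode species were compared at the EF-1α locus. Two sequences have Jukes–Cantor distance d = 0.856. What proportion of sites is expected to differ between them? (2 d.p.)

0.51

p = (3/4)(1 − e^(−4d/3)) = 0.75 × (1 − e^(-1.141333)) = 0.75 × (1 − 0.319393) = 0.510455.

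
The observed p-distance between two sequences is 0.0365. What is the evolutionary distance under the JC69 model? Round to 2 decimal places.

0.04

d = −(3/4) ln(1 − 4p/3) = −0.75 ln(1 − 0.048667) = −0.75 ln(0.951333)
  = −0.75 × (-0.049891) = 0.037418 substitutions/site.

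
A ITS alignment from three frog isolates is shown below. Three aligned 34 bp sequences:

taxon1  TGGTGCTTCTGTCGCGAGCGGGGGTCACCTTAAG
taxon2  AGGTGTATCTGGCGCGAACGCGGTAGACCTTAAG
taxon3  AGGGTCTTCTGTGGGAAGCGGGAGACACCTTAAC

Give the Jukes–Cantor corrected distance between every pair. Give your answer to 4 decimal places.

d(taxon1,taxon2) = 0.3265, d(taxon1,taxon3) = 0.3265, d(taxon2,taxon3) = 0.5972

taxon1–taxon2: 9/34 sites differ → p ≈ 0.264706, d = −0.75 ln(1 − 0.352941) = 0.326488 ≈ 0.3265.
taxon1–taxon3: 9/34 sites differ → p ≈ 0.264706, d = −0.75 ln(1 − 0.352941) = 0.326488 ≈ 0.3265.
taxon2–taxon3: 14/34 sites differ → p ≈ 0.411765, d = −0.75 ln(1 − 0.54902) = 0.597249 ≈ 0.5972.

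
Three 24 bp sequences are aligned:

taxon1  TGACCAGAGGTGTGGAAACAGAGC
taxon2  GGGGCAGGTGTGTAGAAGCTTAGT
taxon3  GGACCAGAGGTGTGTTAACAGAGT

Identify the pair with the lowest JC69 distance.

taxon1 and taxon3

taxon1–taxon2: 10/24 differ, p = 0.417, d = 0.608.
taxon1–taxon3: 4/24 differ, p = 0.167, d = 0.188.
taxon2–taxon3: 10/24 differ, p = 0.417, d = 0.608.
The smallest distance is between taxon1 and taxon3.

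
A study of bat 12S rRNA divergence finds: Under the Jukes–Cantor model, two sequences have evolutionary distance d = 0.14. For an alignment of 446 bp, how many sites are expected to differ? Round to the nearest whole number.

Invert JC69: p = (3/4)(1 − e^(−4d/3)) = 0.75 × (1 − e^(-0.186667)) = 0.75 × (1 − 0.829720) = 0.127710.
Expected differing sites = pL ≈ 0.127710 × 446 = 56.95866 ≈ 57.

57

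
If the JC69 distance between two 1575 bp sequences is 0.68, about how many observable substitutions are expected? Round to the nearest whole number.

Invert JC69: p = (3/4)(1 − e^(−4d/3)) = 0.75 × (1 − e^(-0.906667)) = 0.75 × (1 − 0.403868) = 0.447099.
Expected differing sites = pL ≈ 0.447099 × 1575 = 704.180925 ≈ 704.

704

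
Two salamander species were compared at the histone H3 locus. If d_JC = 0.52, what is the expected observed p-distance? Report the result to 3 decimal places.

p = (3/4)(1 − e^(−4d/3)) = 0.75 × (1 − e^(-0.693333)) = 0.75 × (1 − 0.499907) = 0.375070.

0.375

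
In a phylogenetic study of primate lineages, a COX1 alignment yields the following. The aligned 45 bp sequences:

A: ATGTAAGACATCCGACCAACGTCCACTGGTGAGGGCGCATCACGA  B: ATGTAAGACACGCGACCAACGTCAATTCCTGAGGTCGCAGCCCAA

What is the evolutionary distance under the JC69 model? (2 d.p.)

0.26

The sequences differ at 10 of 45 sites (11, 12, 24, 26, 28, 29, 35, 40, 42, 44), so p = 10/45 ≈ 0.222222.
d = −(3/4) ln(1 − 4p/3) = −0.75 ln(1 − 0.296296) = −0.75 ln(0.703704)
  = −0.75 × (-0.351397) = 0.263548 substitutions/site.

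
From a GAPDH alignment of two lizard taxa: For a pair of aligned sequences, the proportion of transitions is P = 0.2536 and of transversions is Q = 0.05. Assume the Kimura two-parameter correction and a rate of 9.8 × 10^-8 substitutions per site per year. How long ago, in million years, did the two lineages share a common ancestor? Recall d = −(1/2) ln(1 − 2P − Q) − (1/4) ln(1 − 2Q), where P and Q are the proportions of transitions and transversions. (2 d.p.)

2.21

Under the Kimura two-parameter model, d = −½ ln(1 − 2P − Q) − ¼ ln(1 − 2Q).
1 − 2P − Q = 0.4428, giving −½ ln(0.4428) = 0.407319.
1 − 2Q = 0.9, giving −¼ ln(0.9) = 0.026340.
d = 0.407319 + 0.026340 = 0.433659.
Under a molecular clock d = 2μt, so t = d/(2μ) = 0.433659 / (2 × 9.8 × 10^-8) = 2.21 million years.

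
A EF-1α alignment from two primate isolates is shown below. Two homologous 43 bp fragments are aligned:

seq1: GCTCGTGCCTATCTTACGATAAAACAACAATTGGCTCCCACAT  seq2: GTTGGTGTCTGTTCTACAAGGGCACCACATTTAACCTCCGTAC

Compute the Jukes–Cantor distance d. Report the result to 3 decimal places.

The sequences differ at 20 of 43 sites, so p = 20/43 ≈ 0.465116.
d = −(3/4) ln(1 − 4p/3) = −0.75 ln(1 − 0.620155) = −0.75 ln(0.379845)
  = −0.75 × (-0.967992) = 0.725994 substitutions/site.

0.726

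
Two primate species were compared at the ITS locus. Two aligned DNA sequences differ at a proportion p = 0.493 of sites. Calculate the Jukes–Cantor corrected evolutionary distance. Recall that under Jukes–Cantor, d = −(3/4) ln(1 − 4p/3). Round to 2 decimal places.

0.80

d = −(3/4) ln(1 − 4p/3) = −0.75 ln(1 − 0.657333) = −0.75 ln(0.342667)
  = −0.75 × (-1.070996) = 0.803247 substitutions/site.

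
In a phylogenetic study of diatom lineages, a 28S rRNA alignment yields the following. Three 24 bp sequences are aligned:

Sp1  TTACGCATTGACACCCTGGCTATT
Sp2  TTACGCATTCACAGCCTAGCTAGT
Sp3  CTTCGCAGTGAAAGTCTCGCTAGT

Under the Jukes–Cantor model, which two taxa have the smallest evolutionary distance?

Sp1 and Sp2

Sp1–Sp2: 4/24 differ, p = 0.167, d = 0.188.
Sp1–Sp3: 8/24 differ, p = 0.333, d = 0.441.
Sp2–Sp3: 7/24 differ, p = 0.292, d = 0.369.
The smallest distance is between Sp1 and Sp2.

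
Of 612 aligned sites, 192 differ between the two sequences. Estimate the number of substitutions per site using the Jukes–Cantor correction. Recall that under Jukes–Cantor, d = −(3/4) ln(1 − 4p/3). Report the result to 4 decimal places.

0.4064

p = 192/612 ≈ 0.313725.
d = −(3/4) ln(1 − 4p/3) = −0.75 ln(1 − 0.4183) = −0.75 ln(0.5817)
  = −0.75 × (-0.541800) = 0.406350 substitutions/site.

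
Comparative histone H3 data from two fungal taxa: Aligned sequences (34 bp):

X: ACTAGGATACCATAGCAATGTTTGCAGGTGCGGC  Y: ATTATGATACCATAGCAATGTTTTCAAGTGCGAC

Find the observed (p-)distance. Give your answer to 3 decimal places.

The sequences differ at 5 of 34 positions (sites 2, 5, 24, 27, 33).
p = 5/34 = 0.147058… ≈ 0.147 (to 3 d.p.).

0.147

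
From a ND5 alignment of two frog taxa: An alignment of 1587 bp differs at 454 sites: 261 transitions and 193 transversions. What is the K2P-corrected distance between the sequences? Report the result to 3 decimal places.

0.369

P = 261/1587 ≈ 0.164461 and Q = 193/1587 ≈ 0.121613.
Under the Kimura two-parameter model, d = −½ ln(1 − 2P − Q) − ¼ ln(1 − 2Q).
1 − 2P − Q = 0.549465, giving −½ ln(0.549465) = 0.299405.
1 − 2Q = 0.756774, giving −¼ ln(0.756774) = 0.069673.
d = 0.299405 + 0.069673 = 0.369078.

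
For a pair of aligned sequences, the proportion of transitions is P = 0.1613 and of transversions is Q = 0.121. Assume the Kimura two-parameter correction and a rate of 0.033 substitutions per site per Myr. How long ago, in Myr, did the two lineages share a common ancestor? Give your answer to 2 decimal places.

5.49

Under the Kimura two-parameter model, d = −½ ln(1 − 2P − Q) − ¼ ln(1 − 2Q).
1 − 2P − Q = 0.5564, giving −½ ln(0.5564) = 0.293134.
1 − 2Q = 0.758, giving −¼ ln(0.758) = 0.069268.
d = 0.293134 + 0.069268 = 0.362402.
Under a molecular clock d = 2μt, so t = d/(2μ) = 0.362402 / (2 × 0.033) = 5.49 Myr.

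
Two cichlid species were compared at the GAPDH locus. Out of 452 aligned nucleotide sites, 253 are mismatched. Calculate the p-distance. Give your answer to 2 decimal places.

p = 253/452 = 0.559734… ≈ 0.56 (to 2 d.p.).

0.56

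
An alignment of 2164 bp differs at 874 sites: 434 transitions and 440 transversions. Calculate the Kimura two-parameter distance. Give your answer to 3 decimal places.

0.594

P = 434/2164 ≈ 0.200555 and Q = 440/2164 ≈ 0.203327.
Under the Kimura two-parameter model, d = −½ ln(1 − 2P − Q) − ¼ ln(1 − 2Q).
1 − 2P − Q = 0.395563, giving −½ ln(0.395563) = 0.463723.
1 − 2Q = 0.593346, giving −¼ ln(0.593346) = 0.130494.
d = 0.463723 + 0.130494 = 0.594217.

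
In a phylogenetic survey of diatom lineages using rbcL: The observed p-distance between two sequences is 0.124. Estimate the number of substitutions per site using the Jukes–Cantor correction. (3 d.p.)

0.136

d = −(3/4) ln(1 − 4p/3) = −0.75 ln(1 − 0.165333) = −0.75 ln(0.834667)
  = −0.75 × (-0.180722) = 0.135542 substitutions/site.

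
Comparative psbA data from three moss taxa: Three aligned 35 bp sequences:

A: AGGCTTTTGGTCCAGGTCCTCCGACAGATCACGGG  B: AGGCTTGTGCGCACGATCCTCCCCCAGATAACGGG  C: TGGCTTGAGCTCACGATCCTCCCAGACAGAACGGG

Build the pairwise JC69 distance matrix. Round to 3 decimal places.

d(A,B) = 0.315, d(A,C) = 0.458, d(B,C) = 0.233

A–B: 9/35 sites differ → p ≈ 0.257143, d = −0.75 ln(1 − 0.342857) = 0.314890 ≈ 0.315.
A–C: 12/35 sites differ → p ≈ 0.342857, d = −0.75 ln(1 − 0.457143) = 0.458182 ≈ 0.458.
B–C: 7/35 sites differ → p = 0.2, d = −0.75 ln(1 − 0.266667) = 0.232617 ≈ 0.233.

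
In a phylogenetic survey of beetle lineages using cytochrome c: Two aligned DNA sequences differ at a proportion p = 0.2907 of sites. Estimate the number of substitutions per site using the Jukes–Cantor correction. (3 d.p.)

d = −(3/4) ln(1 − 4p/3) = −0.75 ln(1 − 0.3876) = −0.75 ln(0.6124)
  = −0.75 × (-0.490370) = 0.367778 substitutions/site.

0.368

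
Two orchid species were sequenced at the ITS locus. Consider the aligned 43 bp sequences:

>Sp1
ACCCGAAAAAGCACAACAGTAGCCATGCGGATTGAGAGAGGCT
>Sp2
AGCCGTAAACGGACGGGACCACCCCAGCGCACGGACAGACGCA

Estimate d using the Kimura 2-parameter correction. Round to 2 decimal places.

0.62

Of 43 sites, 4 differences are transitions and 14 are transversions, so P = 4/43 ≈ 0.093023 and Q = 14/43 ≈ 0.325581.
Under the Kimura two-parameter model, d = −½ ln(1 − 2P − Q) − ¼ ln(1 − 2Q).
1 − 2P − Q = 0.488373, giving −½ ln(0.488373) = 0.358338.
1 − 2Q = 0.348838, giving −¼ ln(0.348838) = 0.263287.
d = 0.358338 + 0.263287 = 0.621625.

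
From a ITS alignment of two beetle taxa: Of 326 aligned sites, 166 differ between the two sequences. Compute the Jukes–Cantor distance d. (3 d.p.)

p = 166/326 ≈ 0.509202.
d = −(3/4) ln(1 − 4p/3) = −0.75 ln(1 − 0.678936) = −0.75 ln(0.321064)
  = −0.75 × (-1.136115) = 0.852086 substitutions/site.

0.852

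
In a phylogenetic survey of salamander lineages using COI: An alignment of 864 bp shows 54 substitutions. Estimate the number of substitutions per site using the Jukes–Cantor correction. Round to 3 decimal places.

0.065

p = 54/864 = 0.0625.
d = −(3/4) ln(1 − 4p/3) = −0.75 ln(1 − 0.083333) = −0.75 ln(0.916667)
  = −0.75 × (-0.087011) = 0.065258 substitutions/site.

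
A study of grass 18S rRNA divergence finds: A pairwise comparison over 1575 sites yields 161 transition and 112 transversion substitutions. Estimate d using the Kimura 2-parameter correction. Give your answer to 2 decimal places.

P = 161/1575 ≈ 0.102222 and Q = 112/1575 ≈ 0.071111.
Under the Kimura two-parameter model, d = −½ ln(1 − 2P − Q) − ¼ ln(1 − 2Q).
1 − 2P − Q = 0.724445, giving −½ ln(0.724445) = 0.161175.
1 − 2Q = 0.857778, giving −¼ ln(0.857778) = 0.038352.
d = 0.161175 + 0.038352 = 0.199527.

0.20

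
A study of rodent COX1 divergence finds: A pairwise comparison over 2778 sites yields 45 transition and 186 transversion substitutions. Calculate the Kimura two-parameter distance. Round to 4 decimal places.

P = 45/2778 ≈ 0.016199 and Q = 186/2778 ≈ 0.066955.
Under the Kimura two-parameter model, d = −½ ln(1 − 2P − Q) − ¼ ln(1 − 2Q).
1 − 2P − Q = 0.900647, giving −½ ln(0.900647) = 0.052321.
1 − 2Q = 0.86609, giving −¼ ln(0.86609) = 0.035942.
d = 0.052321 + 0.035942 = 0.088263.

0.0883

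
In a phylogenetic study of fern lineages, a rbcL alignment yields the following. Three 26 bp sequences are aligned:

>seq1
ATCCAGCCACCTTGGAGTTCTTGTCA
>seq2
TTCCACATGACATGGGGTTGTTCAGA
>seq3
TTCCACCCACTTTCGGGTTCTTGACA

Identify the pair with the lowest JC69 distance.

seq1–seq2: 12/26 differ, p = 0.462, d = 0.717.
seq1–seq3: 6/26 differ, p = 0.231, d = 0.276.
seq2–seq3: 10/26 differ, p = 0.385, d = 0.539.
The smallest distance is between seq1 and seq3.

seq1 and seq3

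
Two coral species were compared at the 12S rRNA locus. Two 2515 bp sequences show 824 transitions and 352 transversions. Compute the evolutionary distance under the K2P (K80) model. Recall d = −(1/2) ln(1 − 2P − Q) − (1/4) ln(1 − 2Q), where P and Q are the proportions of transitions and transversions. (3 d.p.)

P = 824/2515 ≈ 0.327634 and Q = 352/2515 ≈ 0.13996.
Under the Kimura two-parameter model, d = −½ ln(1 − 2P − Q) − ¼ ln(1 − 2Q).
1 − 2P − Q = 0.204772, giving −½ ln(0.204772) = 0.792929.
1 − 2Q = 0.72008, giving −¼ ln(0.72008) = 0.082098.
d = 0.792929 + 0.082098 = 0.875027.

0.875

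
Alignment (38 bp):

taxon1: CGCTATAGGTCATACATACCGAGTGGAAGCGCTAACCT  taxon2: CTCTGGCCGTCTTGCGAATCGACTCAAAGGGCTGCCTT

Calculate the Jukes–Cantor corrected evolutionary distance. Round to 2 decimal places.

0.68

The sequences differ at 17 of 38 sites, so p = 17/38 ≈ 0.447368.
d = −(3/4) ln(1 − 4p/3) = −0.75 ln(1 − 0.596491) = −0.75 ln(0.403509)
  = −0.75 × (-0.907556) = 0.680667 substitutions/site.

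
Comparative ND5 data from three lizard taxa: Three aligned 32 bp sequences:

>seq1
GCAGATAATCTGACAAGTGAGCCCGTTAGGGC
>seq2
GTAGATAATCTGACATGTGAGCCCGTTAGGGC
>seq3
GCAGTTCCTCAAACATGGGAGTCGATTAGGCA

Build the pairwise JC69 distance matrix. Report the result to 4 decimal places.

seq1–seq2: 2/32 sites differ → p = 0.0625, d = −0.75 ln(1 − 0.083333) = 0.065258 ≈ 0.0653.
seq1–seq3: 12/32 sites differ → p = 0.375, d = −0.75 ln(1 − 0.5) = 0.519860 ≈ 0.5199.
seq2–seq3: 12/32 sites differ → p = 0.375, d = −0.75 ln(1 − 0.5) = 0.519860 ≈ 0.5199.

d(seq1,seq2) = 0.0653, d(seq1,seq3) = 0.5199, d(seq2,seq3) = 0.5199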